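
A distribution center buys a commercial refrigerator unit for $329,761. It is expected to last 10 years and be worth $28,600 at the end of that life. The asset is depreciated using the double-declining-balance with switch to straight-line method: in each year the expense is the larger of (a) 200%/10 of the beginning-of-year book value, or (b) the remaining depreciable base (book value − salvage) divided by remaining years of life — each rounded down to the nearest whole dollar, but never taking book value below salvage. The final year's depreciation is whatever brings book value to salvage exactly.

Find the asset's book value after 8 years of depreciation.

$55,327

Depreciable base = $329,761 − $28,600 = $301,161.
Year 1: DB = ⌊$329,761 × 200%/10⌋ = $65,952; SL = ⌊$301,161/10⌋ = $30,116 → take DB $65,952. Book value $263,809.
Year 2: DB = ⌊$263,809 × 200%/10⌋ = $52,761; SL = ⌊$235,209/9⌋ = $26,134 → take DB $52,761. Book value $211,048.
Year 3: DB = ⌊$211,048 × 200%/10⌋ = $42,209; SL = ⌊$182,448/8⌋ = $22,806 → take DB $42,209. Book value $168,839.
Year 4: DB = ⌊$168,839 × 200%/10⌋ = $33,767; SL = ⌊$140,239/7⌋ = $20,034 → take DB $33,767. Book value $135,072.
Year 5: DB = ⌊$135,072 × 200%/10⌋ = $27,014; SL = ⌊$106,472/6⌋ = $17,745 → take DB $27,014. Book value $108,058.
Year 6: DB = ⌊$108,058 × 200%/10⌋ = $21,611; SL = ⌊$79,458/5⌋ = $15,891 → take DB $21,611. Book value $86,447.
Year 7: DB = ⌊$86,447 × 200%/10⌋ = $17,289; SL = ⌊$57,847/4⌋ = $14,461 → take DB $17,289. Book value $69,158.
Year 8: DB = ⌊$69,158 × 200%/10⌋ = $13,831; SL = ⌊$40,558/3⌋ = $13,519 → take DB $13,831. Book value $55,327.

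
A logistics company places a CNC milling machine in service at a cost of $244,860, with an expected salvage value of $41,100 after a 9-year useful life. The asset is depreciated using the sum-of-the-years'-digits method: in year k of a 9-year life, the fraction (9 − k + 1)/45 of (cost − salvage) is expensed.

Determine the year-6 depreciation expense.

Depreciable base = $244,860 − $41,100 = $203,760.
Sum of the years' digits = 9+8+7+6+5+4+3+2+1 = 45.
Year 1: $203,760 × 9/45 = $40,752. Book value $204,108.
Year 2: $203,760 × 8/45 = $36,224. Book value $167,884.
Year 3: $203,760 × 7/45 = $31,696. Book value $136,188.
Year 4: $203,760 × 6/45 = $27,168. Book value $109,020.
Year 5: $203,760 × 5/45 = $22,640. Book value $86,380.
Year 6: $203,760 × 4/45 = $18,112. Book value $68,268.

$18,112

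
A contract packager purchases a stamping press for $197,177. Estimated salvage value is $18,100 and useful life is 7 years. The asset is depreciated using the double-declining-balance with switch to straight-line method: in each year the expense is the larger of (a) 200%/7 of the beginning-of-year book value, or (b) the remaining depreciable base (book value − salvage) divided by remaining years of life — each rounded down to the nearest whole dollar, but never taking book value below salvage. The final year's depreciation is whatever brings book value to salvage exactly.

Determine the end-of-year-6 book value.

Depreciable base = $197,177 − $18,100 = $179,077.
Year 1: DB = ⌊$197,177 × 200%/7⌋ = $56,336; SL = ⌊$179,077/7⌋ = $25,582 → take DB $56,336. Book value $140,841.
Year 2: DB = ⌊$140,841 × 200%/7⌋ = $40,240; SL = ⌊$122,741/6⌋ = $20,456 → take DB $40,240. Book value $100,601.
Year 3: DB = ⌊$100,601 × 200%/7⌋ = $28,743; SL = ⌊$82,501/5⌋ = $16,500 → take DB $28,743. Book value $71,858.
Year 4: DB = ⌊$71,858 × 200%/7⌋ = $20,530; SL = ⌊$53,758/4⌋ = $13,439 → take DB $20,530. Book value $51,328.
Year 5: DB = ⌊$51,328 × 200%/7⌋ = $14,665; SL = ⌊$33,228/3⌋ = $11,076 → take DB $14,665. Book value $36,663.
Year 6: DB = ⌊$36,663 × 200%/7⌋ = $10,475; SL = ⌊$18,563/2⌋ = $9,281 → take DB $10,475. Book value $26,188.

$26,188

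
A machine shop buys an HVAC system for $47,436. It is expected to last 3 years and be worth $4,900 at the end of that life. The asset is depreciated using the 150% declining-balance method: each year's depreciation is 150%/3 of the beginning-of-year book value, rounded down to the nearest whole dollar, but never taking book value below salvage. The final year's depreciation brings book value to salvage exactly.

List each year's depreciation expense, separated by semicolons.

Depreciable base = $47,436 − $4,900 = $42,536.
Year 1: ⌊$47,436 × 150%/3⌋ = $23,718. Book value $23,718.
Year 2: ⌊$23,718 × 150%/3⌋ = $11,859. Book value $11,859.
Year 3 (final): $11,859 − $4,900 = $6,959. Book value $4,900.

$23,718; $11,859; $6,959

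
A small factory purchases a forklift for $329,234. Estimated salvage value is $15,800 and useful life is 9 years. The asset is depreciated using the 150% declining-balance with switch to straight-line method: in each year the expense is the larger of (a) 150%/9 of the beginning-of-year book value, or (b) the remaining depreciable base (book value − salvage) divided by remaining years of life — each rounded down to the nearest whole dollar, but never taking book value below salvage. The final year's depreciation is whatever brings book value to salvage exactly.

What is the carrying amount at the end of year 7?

Depreciable base = $329,234 − $15,800 = $313,434.
Year 1: DB = ⌊$329,234 × 150%/9⌋ = $54,872; SL = ⌊$313,434/9⌋ = $34,826 → take DB $54,872. Book value $274,362.
Year 2: DB = ⌊$274,362 × 150%/9⌋ = $45,727; SL = ⌊$258,562/8⌋ = $32,320 → take DB $45,727. Book value $228,635.
Year 3: DB = ⌊$228,635 × 150%/9⌋ = $38,105; SL = ⌊$212,835/7⌋ = $30,405 → take DB $38,105. Book value $190,530.
Year 4: DB = ⌊$190,530 × 150%/9⌋ = $31,755; SL = ⌊$174,730/6⌋ = $29,121 → take DB $31,755. Book value $158,775.
Year 5: DB = ⌊$158,775 × 150%/9⌋ = $26,462; SL = ⌊$142,975/5⌋ = $28,595 → take SL $28,595. Book value $130,180.
Year 6: DB = ⌊$130,180 × 150%/9⌋ = $21,696; SL = ⌊$114,380/4⌋ = $28,595 → take SL $28,595. Book value $101,585.
Year 7: DB = ⌊$101,585 × 150%/9⌋ = $16,930; SL = ⌊$85,785/3⌋ = $28,595 → take SL $28,595. Book value $72,990.

$72,990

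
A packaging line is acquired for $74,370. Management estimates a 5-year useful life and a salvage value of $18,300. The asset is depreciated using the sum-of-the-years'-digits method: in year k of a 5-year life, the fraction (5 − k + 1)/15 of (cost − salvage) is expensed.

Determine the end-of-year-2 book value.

Depreciable base = $74,370 − $18,300 = $56,070.
Sum of the years' digits = 5+4+3+2+1 = 15.
Year 1: $56,070 × 5/15 = $18,690. Book value $55,680.
Year 2: $56,070 × 4/15 = $14,952. Book value $40,728.

$40,728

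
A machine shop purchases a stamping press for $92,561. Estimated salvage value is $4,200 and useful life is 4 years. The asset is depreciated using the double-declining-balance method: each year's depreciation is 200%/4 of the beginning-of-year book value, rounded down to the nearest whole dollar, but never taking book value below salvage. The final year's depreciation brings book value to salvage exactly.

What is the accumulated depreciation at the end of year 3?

$80,990

Depreciable base = $92,561 − $4,200 = $88,361.
Year 1: ⌊$92,561 × 200%/4⌋ = $46,280. Book value $46,281.
Year 2: ⌊$46,281 × 200%/4⌋ = $23,140. Book value $23,141.
Year 3: ⌊$23,141 × 200%/4⌋ = $11,570. Book value $11,571.
Accumulated through year 3 = $92,561 − $11,571 = $80,990.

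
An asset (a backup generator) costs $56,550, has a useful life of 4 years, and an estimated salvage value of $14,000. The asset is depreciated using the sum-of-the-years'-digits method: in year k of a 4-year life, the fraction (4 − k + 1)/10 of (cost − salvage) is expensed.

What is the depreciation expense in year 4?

Depreciable base = $56,550 − $14,000 = $42,550.
Sum of the years' digits = 4+3+2+1 = 10.
Year 1: $42,550 × 4/10 = $17,020. Book value $39,530.
Year 2: $42,550 × 3/10 = $12,765. Book value $26,765.
Year 3: $42,550 × 2/10 = $8,510. Book value $18,255.
Year 4: $42,550 × 1/10 = $4,255. Book value $14,000.

$4,255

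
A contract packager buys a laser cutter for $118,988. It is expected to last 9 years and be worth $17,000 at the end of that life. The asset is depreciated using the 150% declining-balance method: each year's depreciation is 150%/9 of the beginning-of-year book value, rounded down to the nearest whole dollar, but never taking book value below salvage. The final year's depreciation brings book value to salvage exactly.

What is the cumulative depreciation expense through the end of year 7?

$85,779

Depreciable base = $118,988 − $17,000 = $101,988.
Year 1: ⌊$118,988 × 150%/9⌋ = $19,831. Book value $99,157.
Year 2: ⌊$99,157 × 150%/9⌋ = $16,526. Book value $82,631.
Year 3: ⌊$82,631 × 150%/9⌋ = $13,771. Book value $68,860.
Year 4: ⌊$68,860 × 150%/9⌋ = $11,476. Book value $57,384.
Year 5: ⌊$57,384 × 150%/9⌋ = $9,564. Book value $47,820.
Year 6: ⌊$47,820 × 150%/9⌋ = $7,970. Book value $39,850.
Year 7: ⌊$39,850 × 150%/9⌋ = $6,641. Book value $33,209.
Accumulated through year 7 = $118,988 − $33,209 = $85,779.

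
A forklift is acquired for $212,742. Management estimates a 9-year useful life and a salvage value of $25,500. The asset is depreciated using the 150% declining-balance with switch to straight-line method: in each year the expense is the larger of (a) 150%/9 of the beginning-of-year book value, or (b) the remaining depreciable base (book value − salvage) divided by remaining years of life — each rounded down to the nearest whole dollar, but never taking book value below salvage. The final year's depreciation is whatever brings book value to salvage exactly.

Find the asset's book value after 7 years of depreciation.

$55,499

Depreciable base = $212,742 − $25,500 = $187,242.
Year 1: DB = ⌊$212,742 × 150%/9⌋ = $35,457; SL = ⌊$187,242/9⌋ = $20,804 → take DB $35,457. Book value $177,285.
Year 2: DB = ⌊$177,285 × 150%/9⌋ = $29,547; SL = ⌊$151,785/8⌋ = $18,973 → take DB $29,547. Book value $147,738.
Year 3: DB = ⌊$147,738 × 150%/9⌋ = $24,623; SL = ⌊$122,238/7⌋ = $17,462 → take DB $24,623. Book value $123,115.
Year 4: DB = ⌊$123,115 × 150%/9⌋ = $20,519; SL = ⌊$97,615/6⌋ = $16,269 → take DB $20,519. Book value $102,596.
Year 5: DB = ⌊$102,596 × 150%/9⌋ = $17,099; SL = ⌊$77,096/5⌋ = $15,419 → take DB $17,099. Book value $85,497.
Year 6: DB = ⌊$85,497 × 150%/9⌋ = $14,249; SL = ⌊$59,997/4⌋ = $14,999 → take SL $14,999. Book value $70,498.
Year 7: DB = ⌊$70,498 × 150%/9⌋ = $11,749; SL = ⌊$44,998/3⌋ = $14,999 → take SL $14,999. Book value $55,499.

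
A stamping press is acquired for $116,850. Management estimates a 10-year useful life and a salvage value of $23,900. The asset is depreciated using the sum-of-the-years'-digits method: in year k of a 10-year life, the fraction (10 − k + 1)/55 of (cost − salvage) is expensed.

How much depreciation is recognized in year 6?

$8,450

Depreciable base = $116,850 − $23,900 = $92,950.
Sum of the years' digits = 10+9+8+7+6+5+4+3+2+1 = 55.
Year 1: $92,950 × 10/55 = $16,900. Book value $99,950.
Year 2: $92,950 × 9/55 = $15,210. Book value $84,740.
Year 3: $92,950 × 8/55 = $13,520. Book value $71,220.
Year 4: $92,950 × 7/55 = $11,830. Book value $59,390.
Year 5: $92,950 × 6/55 = $10,140. Book value $49,250.
Year 6: $92,950 × 5/55 = $8,450. Book value $40,800.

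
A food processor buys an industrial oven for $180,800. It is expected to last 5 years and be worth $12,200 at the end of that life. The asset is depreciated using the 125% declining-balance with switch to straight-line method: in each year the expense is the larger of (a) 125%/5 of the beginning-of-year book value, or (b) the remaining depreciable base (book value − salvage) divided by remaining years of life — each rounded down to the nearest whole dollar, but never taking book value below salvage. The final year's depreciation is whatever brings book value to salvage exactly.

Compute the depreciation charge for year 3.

$29,833

Depreciable base = $180,800 − $12,200 = $168,600.
Year 1: DB = ⌊$180,800 × 125%/5⌋ = $45,200; SL = ⌊$168,600/5⌋ = $33,720 → take DB $45,200. Book value $135,600.
Year 2: DB = ⌊$135,600 × 125%/5⌋ = $33,900; SL = ⌊$123,400/4⌋ = $30,850 → take DB $33,900. Book value $101,700.
Year 3: DB = ⌊$101,700 × 125%/5⌋ = $25,425; SL = ⌊$89,500/3⌋ = $29,833 → take SL $29,833. Book value $71,867.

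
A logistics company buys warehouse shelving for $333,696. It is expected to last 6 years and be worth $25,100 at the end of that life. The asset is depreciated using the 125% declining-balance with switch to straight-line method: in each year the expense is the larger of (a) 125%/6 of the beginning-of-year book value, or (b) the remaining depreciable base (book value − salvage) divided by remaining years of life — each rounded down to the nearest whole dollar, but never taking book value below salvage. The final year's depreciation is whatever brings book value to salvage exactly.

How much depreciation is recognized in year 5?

Depreciable base = $333,696 − $25,100 = $308,596.
Year 1: DB = ⌊$333,696 × 125%/6⌋ = $69,520; SL = ⌊$308,596/6⌋ = $51,432 → take DB $69,520. Book value $264,176.
Year 2: DB = ⌊$264,176 × 125%/6⌋ = $55,036; SL = ⌊$239,076/5⌋ = $47,815 → take DB $55,036. Book value $209,140.
Year 3: DB = ⌊$209,140 × 125%/6⌋ = $43,570; SL = ⌊$184,040/4⌋ = $46,010 → take SL $46,010. Book value $163,130.
Year 4: DB = ⌊$163,130 × 125%/6⌋ = $33,985; SL = ⌊$138,030/3⌋ = $46,010 → take SL $46,010. Book value $117,120.
Year 5: DB = ⌊$117,120 × 125%/6⌋ = $24,400; SL = ⌊$92,020/2⌋ = $46,010 → take SL $46,010. Book value $71,110.

$46,010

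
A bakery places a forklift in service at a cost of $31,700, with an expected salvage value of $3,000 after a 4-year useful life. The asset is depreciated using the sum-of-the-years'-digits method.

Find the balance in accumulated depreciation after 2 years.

$20,090

Depreciable base = $31,700 − $3,000 = $28,700.
Sum of the years' digits = 4+3+2+1 = 10.
Year 1: $28,700 × 4/10 = $11,480. Book value $20,220.
Year 2: $28,700 × 3/10 = $8,610. Book value $11,610.
Accumulated through year 2 = $31,700 − $11,610 = $20,090.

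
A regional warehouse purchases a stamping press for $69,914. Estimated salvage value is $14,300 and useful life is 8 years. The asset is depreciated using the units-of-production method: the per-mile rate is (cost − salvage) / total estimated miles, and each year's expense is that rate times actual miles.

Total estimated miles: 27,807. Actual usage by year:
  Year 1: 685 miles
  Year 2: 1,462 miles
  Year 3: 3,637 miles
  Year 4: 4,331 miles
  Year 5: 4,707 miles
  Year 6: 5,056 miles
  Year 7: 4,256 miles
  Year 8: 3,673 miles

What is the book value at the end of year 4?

$49,684

Depreciable base = $69,914 − $14,300 = $55,614.
Rate = $55,614 / 27,807 miles = $2 per mile.
Year 1: 685 × $2 = $1,370. Book value $68,544.
Year 2: 1,462 × $2 = $2,924. Book value $65,620.
Year 3: 3,637 × $2 = $7,274. Book value $58,346.
Year 4: 4,331 × $2 = $8,662. Book value $49,684.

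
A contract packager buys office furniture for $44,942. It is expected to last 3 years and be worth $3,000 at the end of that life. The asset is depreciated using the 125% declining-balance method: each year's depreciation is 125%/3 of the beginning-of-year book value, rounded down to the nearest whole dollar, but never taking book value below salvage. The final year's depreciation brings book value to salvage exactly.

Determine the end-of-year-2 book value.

$15,294

Depreciable base = $44,942 − $3,000 = $41,942.
Year 1: ⌊$44,942 × 125%/3⌋ = $18,725. Book value $26,217.
Year 2: ⌊$26,217 × 125%/3⌋ = $10,923. Book value $15,294.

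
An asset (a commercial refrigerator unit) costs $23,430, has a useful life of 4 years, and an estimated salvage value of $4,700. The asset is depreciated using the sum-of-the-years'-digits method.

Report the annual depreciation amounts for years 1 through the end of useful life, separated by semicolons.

$7,492; $5,619; $3,746; $1,873

Depreciable base = $23,430 − $4,700 = $18,730.
Sum of the years' digits = 4+3+2+1 = 10.
Year 1: $18,730 × 4/10 = $7,492. Book value $15,938.
Year 2: $18,730 × 3/10 = $5,619. Book value $10,319.
Year 3: $18,730 × 2/10 = $3,746. Book value $6,573.
Year 4: $18,730 × 1/10 = $1,873. Book value $4,700.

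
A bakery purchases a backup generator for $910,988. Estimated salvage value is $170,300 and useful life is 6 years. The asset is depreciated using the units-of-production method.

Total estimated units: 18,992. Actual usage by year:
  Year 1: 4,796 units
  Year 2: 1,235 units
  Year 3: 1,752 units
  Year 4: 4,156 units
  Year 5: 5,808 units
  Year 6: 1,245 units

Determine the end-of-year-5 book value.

Depreciable base = $910,988 − $170,300 = $740,688.
Rate = $740,688 / 18,992 units = $39 per unit.
Year 1: 4,796 × $39 = $187,044. Book value $723,944.
Year 2: 1,235 × $39 = $48,165. Book value $675,779.
Year 3: 1,752 × $39 = $68,328. Book value $607,451.
Year 4: 4,156 × $39 = $162,084. Book value $445,367.
Year 5: 5,808 × $39 = $226,512. Book value $218,855.

$218,855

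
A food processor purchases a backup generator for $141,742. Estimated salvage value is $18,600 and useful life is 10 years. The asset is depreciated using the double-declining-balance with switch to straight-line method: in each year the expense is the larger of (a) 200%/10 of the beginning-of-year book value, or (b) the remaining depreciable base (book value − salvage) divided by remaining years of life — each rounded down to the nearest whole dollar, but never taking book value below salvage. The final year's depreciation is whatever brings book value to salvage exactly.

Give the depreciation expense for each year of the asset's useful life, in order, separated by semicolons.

$28,348; $22,678; $18,143; $14,514; $11,611; $9,289; $7,431; $5,945; $4,756; $427

Depreciable base = $141,742 − $18,600 = $123,142.
Year 1: DB = ⌊$141,742 × 200%/10⌋ = $28,348; SL = ⌊$123,142/10⌋ = $12,314 → take DB $28,348. Book value $113,394.
Year 2: DB = ⌊$113,394 × 200%/10⌋ = $22,678; SL = ⌊$94,794/9⌋ = $10,532 → take DB $22,678. Book value $90,716.
Year 3: DB = ⌊$90,716 × 200%/10⌋ = $18,143; SL = ⌊$72,116/8⌋ = $9,014 → take DB $18,143. Book value $72,573.
Year 4: DB = ⌊$72,573 × 200%/10⌋ = $14,514; SL = ⌊$53,973/7⌋ = $7,710 → take DB $14,514. Book value $58,059.
Year 5: DB = ⌊$58,059 × 200%/10⌋ = $11,611; SL = ⌊$39,459/6⌋ = $6,576 → take DB $11,611. Book value $46,448.
Year 6: DB = ⌊$46,448 × 200%/10⌋ = $9,289; SL = ⌊$27,848/5⌋ = $5,569 → take DB $9,289. Book value $37,159.
Year 7: DB = ⌊$37,159 × 200%/10⌋ = $7,431; SL = ⌊$18,559/4⌋ = $4,639 → take DB $7,431. Book value $29,728.
Year 8: DB = ⌊$29,728 × 200%/10⌋ = $5,945; SL = ⌊$11,128/3⌋ = $3,709 → take DB $5,945. Book value $23,783.
Year 9: DB = ⌊$23,783 × 200%/10⌋ = $4,756; SL = ⌊$5,183/2⌋ = $2,591 → take DB $4,756. Book value $19,027.
Year 10 (final): $19,027 − $18,600 = $427. Book value $18,600.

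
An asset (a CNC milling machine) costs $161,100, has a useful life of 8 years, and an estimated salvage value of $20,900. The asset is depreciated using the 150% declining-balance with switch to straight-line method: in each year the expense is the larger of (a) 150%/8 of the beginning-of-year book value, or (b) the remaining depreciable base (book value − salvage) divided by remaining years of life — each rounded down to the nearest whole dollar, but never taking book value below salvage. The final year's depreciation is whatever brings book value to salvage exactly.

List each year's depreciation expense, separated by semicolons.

$30,206; $24,542; $19,941; $16,202; $13,164; $12,048; $12,048; $12,049

Depreciable base = $161,100 − $20,900 = $140,200.
Year 1: DB = ⌊$161,100 × 150%/8⌋ = $30,206; SL = ⌊$140,200/8⌋ = $17,525 → take DB $30,206. Book value $130,894.
Year 2: DB = ⌊$130,894 × 150%/8⌋ = $24,542; SL = ⌊$109,994/7⌋ = $15,713 → take DB $24,542. Book value $106,352.
Year 3: DB = ⌊$106,352 × 150%/8⌋ = $19,941; SL = ⌊$85,452/6⌋ = $14,242 → take DB $19,941. Book value $86,411.
Year 4: DB = ⌊$86,411 × 150%/8⌋ = $16,202; SL = ⌊$65,511/5⌋ = $13,102 → take DB $16,202. Book value $70,209.
Year 5: DB = ⌊$70,209 × 150%/8⌋ = $13,164; SL = ⌊$49,309/4⌋ = $12,327 → take DB $13,164. Book value $57,045.
Year 6: DB = ⌊$57,045 × 150%/8⌋ = $10,695; SL = ⌊$36,145/3⌋ = $12,048 → take SL $12,048. Book value $44,997.
Year 7: DB = ⌊$44,997 × 150%/8⌋ = $8,436; SL = ⌊$24,097/2⌋ = $12,048 → take SL $12,048. Book value $32,949.
Year 8 (final): $32,949 − $20,900 = $12,049. Book value $20,900.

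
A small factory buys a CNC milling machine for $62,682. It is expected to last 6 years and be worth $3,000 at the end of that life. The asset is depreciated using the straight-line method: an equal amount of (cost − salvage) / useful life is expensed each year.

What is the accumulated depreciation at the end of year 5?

Depreciable base = $62,682 − $3,000 = $59,682.
Annual expense = $59,682 / 6 = $9,947.
End of year 1: book value $52,735.
End of year 2: book value $42,788.
End of year 3: book value $32,841.
End of year 4: book value $22,894.
End of year 5: book value $12,947.
Accumulated through year 5 = $62,682 − $12,947 = $49,735.

$49,735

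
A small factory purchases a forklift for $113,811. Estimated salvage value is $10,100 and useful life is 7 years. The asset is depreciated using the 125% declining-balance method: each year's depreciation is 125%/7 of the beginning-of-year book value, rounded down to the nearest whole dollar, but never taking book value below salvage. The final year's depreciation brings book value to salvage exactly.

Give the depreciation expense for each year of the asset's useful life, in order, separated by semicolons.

$20,323; $16,694; $13,713; $11,264; $9,253; $7,600; $24,864

Depreciable base = $113,811 − $10,100 = $103,711.
Year 1: ⌊$113,811 × 125%/7⌋ = $20,323. Book value $93,488.
Year 2: ⌊$93,488 × 125%/7⌋ = $16,694. Book value $76,794.
Year 3: ⌊$76,794 × 125%/7⌋ = $13,713. Book value $63,081.
Year 4: ⌊$63,081 × 125%/7⌋ = $11,264. Book value $51,817.
Year 5: ⌊$51,817 × 125%/7⌋ = $9,253. Book value $42,564.
Year 6: ⌊$42,564 × 125%/7⌋ = $7,600. Book value $34,964.
Year 7 (final): $34,964 − $10,100 = $24,864. Book value $10,100.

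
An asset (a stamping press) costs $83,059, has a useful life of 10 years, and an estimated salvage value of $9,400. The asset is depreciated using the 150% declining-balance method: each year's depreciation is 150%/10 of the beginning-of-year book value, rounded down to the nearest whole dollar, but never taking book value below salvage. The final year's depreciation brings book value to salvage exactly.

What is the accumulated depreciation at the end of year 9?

Depreciable base = $83,059 − $9,400 = $73,659.
Year 1: ⌊$83,059 × 150%/10⌋ = $12,458. Book value $70,601.
Year 2: ⌊$70,601 × 150%/10⌋ = $10,590. Book value $60,011.
Year 3: ⌊$60,011 × 150%/10⌋ = $9,001. Book value $51,010.
Year 4: ⌊$51,010 × 150%/10⌋ = $7,651. Book value $43,359.
Year 5: ⌊$43,359 × 150%/10⌋ = $6,503. Book value $36,856.
Year 6: ⌊$36,856 × 150%/10⌋ = $5,528. Book value $31,328.
Year 7: ⌊$31,328 × 150%/10⌋ = $4,699. Book value $26,629.
Year 8: ⌊$26,629 × 150%/10⌋ = $3,994. Book value $22,635.
Year 9: ⌊$22,635 × 150%/10⌋ = $3,395. Book value $19,240.
Accumulated through year 9 = $83,059 − $19,240 = $63,819.

$63,819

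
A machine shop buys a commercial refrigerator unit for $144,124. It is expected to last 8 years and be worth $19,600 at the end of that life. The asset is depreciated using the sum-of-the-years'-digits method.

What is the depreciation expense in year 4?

$17,295

Depreciable base = $144,124 − $19,600 = $124,524.
Sum of the years' digits = 8+7+6+5+4+3+2+1 = 36.
Year 1: $124,524 × 8/36 = $27,672. Book value $116,452.
Year 2: $124,524 × 7/36 = $24,213. Book value $92,239.
Year 3: $124,524 × 6/36 = $20,754. Book value $71,485.
Year 4: $124,524 × 5/36 = $17,295. Book value $54,190.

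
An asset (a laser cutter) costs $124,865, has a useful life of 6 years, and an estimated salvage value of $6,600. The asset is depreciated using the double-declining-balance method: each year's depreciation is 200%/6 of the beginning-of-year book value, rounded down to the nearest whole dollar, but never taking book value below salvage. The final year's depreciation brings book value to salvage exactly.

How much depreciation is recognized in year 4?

$12,332

Depreciable base = $124,865 − $6,600 = $118,265.
Year 1: ⌊$124,865 × 200%/6⌋ = $41,621. Book value $83,244.
Year 2: ⌊$83,244 × 200%/6⌋ = $27,748. Book value $55,496.
Year 3: ⌊$55,496 × 200%/6⌋ = $18,498. Book value $36,998.
Year 4: ⌊$36,998 × 200%/6⌋ = $12,332. Book value $24,666.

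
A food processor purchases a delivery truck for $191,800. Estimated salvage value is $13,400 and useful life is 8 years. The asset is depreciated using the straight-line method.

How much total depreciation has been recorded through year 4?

Depreciable base = $191,800 − $13,400 = $178,400.
Annual expense = $178,400 / 8 = $22,300.
End of year 1: book value $169,500.
End of year 2: book value $147,200.
End of year 3: book value $124,900.
End of year 4: book value $102,600.
Accumulated through year 4 = $191,800 − $102,600 = $89,200.

$89,200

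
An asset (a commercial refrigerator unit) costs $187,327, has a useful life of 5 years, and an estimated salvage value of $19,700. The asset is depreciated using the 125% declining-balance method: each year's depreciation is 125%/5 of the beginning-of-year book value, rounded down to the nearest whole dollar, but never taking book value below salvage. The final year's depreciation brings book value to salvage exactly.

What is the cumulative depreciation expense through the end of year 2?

Depreciable base = $187,327 − $19,700 = $167,627.
Year 1: ⌊$187,327 × 125%/5⌋ = $46,831. Book value $140,496.
Year 2: ⌊$140,496 × 125%/5⌋ = $35,124. Book value $105,372.
Accumulated through year 2 = $187,327 − $105,372 = $81,955.

$81,955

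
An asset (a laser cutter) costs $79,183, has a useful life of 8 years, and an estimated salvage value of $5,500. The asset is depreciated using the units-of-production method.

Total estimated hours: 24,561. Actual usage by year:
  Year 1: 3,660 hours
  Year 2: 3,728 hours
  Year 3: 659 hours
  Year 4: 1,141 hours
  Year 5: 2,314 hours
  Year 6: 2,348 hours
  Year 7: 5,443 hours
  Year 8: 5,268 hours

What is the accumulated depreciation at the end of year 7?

$57,879

Depreciable base = $79,183 − $5,500 = $73,683.
Rate = $73,683 / 24,561 hours = $3 per hour.
Year 1: 3,660 × $3 = $10,980. Book value $68,203.
Year 2: 3,728 × $3 = $11,184. Book value $57,019.
Year 3: 659 × $3 = $1,977. Book value $55,042.
Year 4: 1,141 × $3 = $3,423. Book value $51,619.
Year 5: 2,314 × $3 = $6,942. Book value $44,677.
Year 6: 2,348 × $3 = $7,044. Book value $37,633.
Year 7: 5,443 × $3 = $16,329. Book value $21,304.
Accumulated through year 7 = $79,183 − $21,304 = $57,879.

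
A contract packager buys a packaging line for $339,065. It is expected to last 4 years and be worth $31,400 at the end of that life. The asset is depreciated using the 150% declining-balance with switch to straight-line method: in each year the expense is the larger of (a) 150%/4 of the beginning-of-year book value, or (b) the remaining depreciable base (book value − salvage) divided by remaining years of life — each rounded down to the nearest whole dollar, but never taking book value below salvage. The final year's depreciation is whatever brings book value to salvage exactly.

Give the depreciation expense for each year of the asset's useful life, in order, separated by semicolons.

$127,149; $79,468; $50,524; $50,524

Depreciable base = $339,065 − $31,400 = $307,665.
Year 1: DB = ⌊$339,065 × 150%/4⌋ = $127,149; SL = ⌊$307,665/4⌋ = $76,916 → take DB $127,149. Book value $211,916.
Year 2: DB = ⌊$211,916 × 150%/4⌋ = $79,468; SL = ⌊$180,516/3⌋ = $60,172 → take DB $79,468. Book value $132,448.
Year 3: DB = ⌊$132,448 × 150%/4⌋ = $49,668; SL = ⌊$101,048/2⌋ = $50,524 → take SL $50,524. Book value $81,924.
Year 4 (final): $81,924 − $31,400 = $50,524. Book value $31,400.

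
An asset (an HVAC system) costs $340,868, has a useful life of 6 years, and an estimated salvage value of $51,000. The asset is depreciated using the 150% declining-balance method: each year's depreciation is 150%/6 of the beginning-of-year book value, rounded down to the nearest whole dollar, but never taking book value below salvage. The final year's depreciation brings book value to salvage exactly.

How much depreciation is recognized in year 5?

Depreciable base = $340,868 − $51,000 = $289,868.
Year 1: ⌊$340,868 × 150%/6⌋ = $85,217. Book value $255,651.
Year 2: ⌊$255,651 × 150%/6⌋ = $63,912. Book value $191,739.
Year 3: ⌊$191,739 × 150%/6⌋ = $47,934. Book value $143,805.
Year 4: ⌊$143,805 × 150%/6⌋ = $35,951. Book value $107,854.
Year 5: ⌊$107,854 × 150%/6⌋ = $26,963. Book value $80,891.

$26,963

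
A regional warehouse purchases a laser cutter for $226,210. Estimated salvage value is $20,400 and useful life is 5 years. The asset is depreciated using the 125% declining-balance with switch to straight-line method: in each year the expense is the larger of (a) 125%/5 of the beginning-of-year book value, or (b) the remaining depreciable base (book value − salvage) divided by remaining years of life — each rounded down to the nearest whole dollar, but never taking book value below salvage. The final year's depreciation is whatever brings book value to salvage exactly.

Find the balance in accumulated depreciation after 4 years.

Depreciable base = $226,210 − $20,400 = $205,810.
Year 1: DB = ⌊$226,210 × 125%/5⌋ = $56,552; SL = ⌊$205,810/5⌋ = $41,162 → take DB $56,552. Book value $169,658.
Year 2: DB = ⌊$169,658 × 125%/5⌋ = $42,414; SL = ⌊$149,258/4⌋ = $37,314 → take DB $42,414. Book value $127,244.
Year 3: DB = ⌊$127,244 × 125%/5⌋ = $31,811; SL = ⌊$106,844/3⌋ = $35,614 → take SL $35,614. Book value $91,630.
Year 4: DB = ⌊$91,630 × 125%/5⌋ = $22,907; SL = ⌊$71,230/2⌋ = $35,615 → take SL $35,615. Book value $56,015.
Accumulated through year 4 = $226,210 − $56,015 = $170,195.

$170,195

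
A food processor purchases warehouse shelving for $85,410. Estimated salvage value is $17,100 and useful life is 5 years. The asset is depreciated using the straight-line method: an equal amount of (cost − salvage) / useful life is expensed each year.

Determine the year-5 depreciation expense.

$13,662

Depreciable base = $85,410 − $17,100 = $68,310.
Annual expense = $68,310 / 5 = $13,662.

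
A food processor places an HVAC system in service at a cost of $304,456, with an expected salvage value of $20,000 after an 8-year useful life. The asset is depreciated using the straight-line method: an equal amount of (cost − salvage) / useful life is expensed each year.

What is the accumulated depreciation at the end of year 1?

$35,557

Depreciable base = $304,456 − $20,000 = $284,456.
Annual expense = $284,456 / 8 = $35,557.
End of year 1: book value $268,899.
Accumulated through year 1 = $304,456 − $268,899 = $35,557.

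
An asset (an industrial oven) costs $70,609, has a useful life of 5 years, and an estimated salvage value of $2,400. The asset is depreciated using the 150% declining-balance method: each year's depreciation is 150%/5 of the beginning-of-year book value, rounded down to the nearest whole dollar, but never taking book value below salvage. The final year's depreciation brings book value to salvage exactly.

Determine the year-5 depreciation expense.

$14,554

Depreciable base = $70,609 − $2,400 = $68,209.
Year 1: ⌊$70,609 × 150%/5⌋ = $21,182. Book value $49,427.
Year 2: ⌊$49,427 × 150%/5⌋ = $14,828. Book value $34,599.
Year 3: ⌊$34,599 × 150%/5⌋ = $10,379. Book value $24,220.
Year 4: ⌊$24,220 × 150%/5⌋ = $7,266. Book value $16,954.
Year 5 (final): $16,954 − $2,400 = $14,554. Book value $2,400.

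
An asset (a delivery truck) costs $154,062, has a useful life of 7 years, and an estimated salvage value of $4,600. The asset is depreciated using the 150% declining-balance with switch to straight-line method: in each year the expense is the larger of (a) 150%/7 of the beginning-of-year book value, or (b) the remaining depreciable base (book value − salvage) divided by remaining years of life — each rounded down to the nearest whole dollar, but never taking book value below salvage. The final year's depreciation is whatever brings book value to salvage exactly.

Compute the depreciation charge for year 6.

Depreciable base = $154,062 − $4,600 = $149,462.
Year 1: DB = ⌊$154,062 × 150%/7⌋ = $33,013; SL = ⌊$149,462/7⌋ = $21,351 → take DB $33,013. Book value $121,049.
Year 2: DB = ⌊$121,049 × 150%/7⌋ = $25,939; SL = ⌊$116,449/6⌋ = $19,408 → take DB $25,939. Book value $95,110.
Year 3: DB = ⌊$95,110 × 150%/7⌋ = $20,380; SL = ⌊$90,510/5⌋ = $18,102 → take DB $20,380. Book value $74,730.
Year 4: DB = ⌊$74,730 × 150%/7⌋ = $16,013; SL = ⌊$70,130/4⌋ = $17,532 → take SL $17,532. Book value $57,198.
Year 5: DB = ⌊$57,198 × 150%/7⌋ = $12,256; SL = ⌊$52,598/3⌋ = $17,532 → take SL $17,532. Book value $39,666.
Year 6: DB = ⌊$39,666 × 150%/7⌋ = $8,499; SL = ⌊$35,066/2⌋ = $17,533 → take SL $17,533. Book value $22,133.

$17,533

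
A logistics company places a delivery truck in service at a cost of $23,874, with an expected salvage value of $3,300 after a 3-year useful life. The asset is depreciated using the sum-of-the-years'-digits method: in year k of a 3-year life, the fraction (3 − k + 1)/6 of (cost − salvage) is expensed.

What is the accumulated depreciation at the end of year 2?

$17,145

Depreciable base = $23,874 − $3,300 = $20,574.
Sum of the years' digits = 3+2+1 = 6.
Year 1: $20,574 × 3/6 = $10,287. Book value $13,587.
Year 2: $20,574 × 2/6 = $6,858. Book value $6,729.
Accumulated through year 2 = $23,874 − $6,729 = $17,145.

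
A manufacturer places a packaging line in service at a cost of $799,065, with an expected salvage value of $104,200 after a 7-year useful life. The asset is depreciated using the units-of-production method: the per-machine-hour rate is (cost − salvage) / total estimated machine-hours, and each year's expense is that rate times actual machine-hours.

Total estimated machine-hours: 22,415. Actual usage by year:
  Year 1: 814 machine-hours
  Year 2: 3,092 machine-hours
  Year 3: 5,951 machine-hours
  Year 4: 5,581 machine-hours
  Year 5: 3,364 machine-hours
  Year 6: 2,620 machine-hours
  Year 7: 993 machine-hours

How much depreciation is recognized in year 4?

$173,011

Depreciable base = $799,065 − $104,200 = $694,865.
Rate = $694,865 / 22,415 machine-hours = $31 per machine-hour.
Year 1: 814 × $31 = $25,234. Book value $773,831.
Year 2: 3,092 × $31 = $95,852. Book value $677,979.
Year 3: 5,951 × $31 = $184,481. Book value $493,498.
Year 4: 5,581 × $31 = $173,011. Book value $320,487.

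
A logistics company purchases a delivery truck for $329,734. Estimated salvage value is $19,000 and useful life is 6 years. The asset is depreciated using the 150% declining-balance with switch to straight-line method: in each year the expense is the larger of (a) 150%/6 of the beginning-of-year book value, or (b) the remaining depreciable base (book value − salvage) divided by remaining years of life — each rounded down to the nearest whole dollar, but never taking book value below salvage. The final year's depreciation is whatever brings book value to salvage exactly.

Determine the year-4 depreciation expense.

$40,035

Depreciable base = $329,734 − $19,000 = $310,734.
Year 1: DB = ⌊$329,734 × 150%/6⌋ = $82,433; SL = ⌊$310,734/6⌋ = $51,789 → take DB $82,433. Book value $247,301.
Year 2: DB = ⌊$247,301 × 150%/6⌋ = $61,825; SL = ⌊$228,301/5⌋ = $45,660 → take DB $61,825. Book value $185,476.
Year 3: DB = ⌊$185,476 × 150%/6⌋ = $46,369; SL = ⌊$166,476/4⌋ = $41,619 → take DB $46,369. Book value $139,107.
Year 4: DB = ⌊$139,107 × 150%/6⌋ = $34,776; SL = ⌊$120,107/3⌋ = $40,035 → take SL $40,035. Book value $99,072.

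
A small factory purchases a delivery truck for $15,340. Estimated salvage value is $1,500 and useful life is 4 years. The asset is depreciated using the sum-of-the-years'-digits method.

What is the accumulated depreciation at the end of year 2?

Depreciable base = $15,340 − $1,500 = $13,840.
Sum of the years' digits = 4+3+2+1 = 10.
Year 1: $13,840 × 4/10 = $5,536. Book value $9,804.
Year 2: $13,840 × 3/10 = $4,152. Book value $5,652.
Accumulated through year 2 = $15,340 − $5,652 = $9,688.

$9,688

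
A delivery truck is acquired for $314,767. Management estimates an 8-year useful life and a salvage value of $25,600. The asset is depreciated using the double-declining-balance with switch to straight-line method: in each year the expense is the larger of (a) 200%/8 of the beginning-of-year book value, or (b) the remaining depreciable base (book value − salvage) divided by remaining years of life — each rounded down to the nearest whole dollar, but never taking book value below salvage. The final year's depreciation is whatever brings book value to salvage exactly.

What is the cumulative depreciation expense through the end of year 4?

$215,172

Depreciable base = $314,767 − $25,600 = $289,167.
Year 1: DB = ⌊$314,767 × 200%/8⌋ = $78,691; SL = ⌊$289,167/8⌋ = $36,145 → take DB $78,691. Book value $236,076.
Year 2: DB = ⌊$236,076 × 200%/8⌋ = $59,019; SL = ⌊$210,476/7⌋ = $30,068 → take DB $59,019. Book value $177,057.
Year 3: DB = ⌊$177,057 × 200%/8⌋ = $44,264; SL = ⌊$151,457/6⌋ = $25,242 → take DB $44,264. Book value $132,793.
Year 4: DB = ⌊$132,793 × 200%/8⌋ = $33,198; SL = ⌊$107,193/5⌋ = $21,438 → take DB $33,198. Book value $99,595.
Accumulated through year 4 = $314,767 − $99,595 = $215,172.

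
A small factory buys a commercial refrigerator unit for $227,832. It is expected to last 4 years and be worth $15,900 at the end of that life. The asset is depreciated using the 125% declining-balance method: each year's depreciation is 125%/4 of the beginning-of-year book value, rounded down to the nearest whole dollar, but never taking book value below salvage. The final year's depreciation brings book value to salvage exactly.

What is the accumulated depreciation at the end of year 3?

$153,797

Depreciable base = $227,832 − $15,900 = $211,932.
Year 1: ⌊$227,832 × 125%/4⌋ = $71,197. Book value $156,635.
Year 2: ⌊$156,635 × 125%/4⌋ = $48,948. Book value $107,687.
Year 3: ⌊$107,687 × 125%/4⌋ = $33,652. Book value $74,035.
Accumulated through year 3 = $227,832 − $74,035 = $153,797.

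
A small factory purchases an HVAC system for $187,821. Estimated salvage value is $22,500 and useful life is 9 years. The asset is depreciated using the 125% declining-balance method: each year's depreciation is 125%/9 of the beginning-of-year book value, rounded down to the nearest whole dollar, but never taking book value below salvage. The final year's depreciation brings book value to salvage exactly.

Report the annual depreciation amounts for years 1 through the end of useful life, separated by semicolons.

$26,086; $22,463; $19,343; $16,656; $14,343; $12,351; $10,635; $9,158; $34,286

Depreciable base = $187,821 − $22,500 = $165,321.
Year 1: ⌊$187,821 × 125%/9⌋ = $26,086. Book value $161,735.
Year 2: ⌊$161,735 × 125%/9⌋ = $22,463. Book value $139,272.
Year 3: ⌊$139,272 × 125%/9⌋ = $19,343. Book value $119,929.
Year 4: ⌊$119,929 × 125%/9⌋ = $16,656. Book value $103,273.
Year 5: ⌊$103,273 × 125%/9⌋ = $14,343. Book value $88,930.
Year 6: ⌊$88,930 × 125%/9⌋ = $12,351. Book value $76,579.
Year 7: ⌊$76,579 × 125%/9⌋ = $10,635. Book value $65,944.
Year 8: ⌊$65,944 × 125%/9⌋ = $9,158. Book value $56,786.
Year 9 (final): $56,786 − $22,500 = $34,286. Book value $22,500.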